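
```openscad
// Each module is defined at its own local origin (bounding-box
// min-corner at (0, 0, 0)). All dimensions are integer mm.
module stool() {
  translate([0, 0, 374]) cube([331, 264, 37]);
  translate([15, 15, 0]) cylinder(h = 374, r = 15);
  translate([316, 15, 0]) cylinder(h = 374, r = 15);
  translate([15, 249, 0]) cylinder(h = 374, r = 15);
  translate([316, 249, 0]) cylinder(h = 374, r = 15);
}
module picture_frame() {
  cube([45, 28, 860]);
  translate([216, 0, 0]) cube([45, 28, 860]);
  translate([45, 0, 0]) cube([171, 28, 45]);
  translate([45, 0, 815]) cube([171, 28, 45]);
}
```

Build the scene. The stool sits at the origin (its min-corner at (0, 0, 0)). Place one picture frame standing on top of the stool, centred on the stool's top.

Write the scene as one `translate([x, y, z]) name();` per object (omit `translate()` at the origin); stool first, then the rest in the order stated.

stool();
translate([35, 118, 411]) picture_frame();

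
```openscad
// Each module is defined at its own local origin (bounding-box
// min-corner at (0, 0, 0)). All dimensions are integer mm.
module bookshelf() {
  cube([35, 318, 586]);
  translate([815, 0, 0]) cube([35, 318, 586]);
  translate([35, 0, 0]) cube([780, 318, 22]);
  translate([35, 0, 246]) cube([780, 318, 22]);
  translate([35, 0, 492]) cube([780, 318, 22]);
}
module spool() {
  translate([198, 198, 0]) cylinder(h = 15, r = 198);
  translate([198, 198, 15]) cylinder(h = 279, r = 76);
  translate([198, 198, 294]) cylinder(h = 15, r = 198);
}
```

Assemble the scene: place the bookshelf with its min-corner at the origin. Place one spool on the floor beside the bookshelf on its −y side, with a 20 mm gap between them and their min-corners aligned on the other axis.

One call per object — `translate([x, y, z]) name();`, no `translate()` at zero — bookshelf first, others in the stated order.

bookshelf();
translate([0, -416, 0]) spool();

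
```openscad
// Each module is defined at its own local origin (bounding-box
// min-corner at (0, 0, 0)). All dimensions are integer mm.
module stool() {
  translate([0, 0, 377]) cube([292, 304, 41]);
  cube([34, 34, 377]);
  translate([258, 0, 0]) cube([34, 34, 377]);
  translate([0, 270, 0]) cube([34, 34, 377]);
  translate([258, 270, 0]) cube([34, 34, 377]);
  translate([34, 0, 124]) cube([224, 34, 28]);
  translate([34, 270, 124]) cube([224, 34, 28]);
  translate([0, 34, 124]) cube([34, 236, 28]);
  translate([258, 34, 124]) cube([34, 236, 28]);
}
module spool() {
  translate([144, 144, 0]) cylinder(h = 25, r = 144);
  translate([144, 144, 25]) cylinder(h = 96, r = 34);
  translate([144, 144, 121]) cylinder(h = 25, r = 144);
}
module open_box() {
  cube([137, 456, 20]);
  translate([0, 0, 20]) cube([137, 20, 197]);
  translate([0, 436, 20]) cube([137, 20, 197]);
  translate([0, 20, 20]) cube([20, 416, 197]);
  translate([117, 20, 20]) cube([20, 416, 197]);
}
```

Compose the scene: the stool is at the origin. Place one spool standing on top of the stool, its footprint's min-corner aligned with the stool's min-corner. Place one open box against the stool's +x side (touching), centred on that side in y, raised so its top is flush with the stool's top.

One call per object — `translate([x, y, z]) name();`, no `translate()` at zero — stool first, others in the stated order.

stool();
translate([0, 0, 418]) spool();
translate([292, -76, 201]) open_box();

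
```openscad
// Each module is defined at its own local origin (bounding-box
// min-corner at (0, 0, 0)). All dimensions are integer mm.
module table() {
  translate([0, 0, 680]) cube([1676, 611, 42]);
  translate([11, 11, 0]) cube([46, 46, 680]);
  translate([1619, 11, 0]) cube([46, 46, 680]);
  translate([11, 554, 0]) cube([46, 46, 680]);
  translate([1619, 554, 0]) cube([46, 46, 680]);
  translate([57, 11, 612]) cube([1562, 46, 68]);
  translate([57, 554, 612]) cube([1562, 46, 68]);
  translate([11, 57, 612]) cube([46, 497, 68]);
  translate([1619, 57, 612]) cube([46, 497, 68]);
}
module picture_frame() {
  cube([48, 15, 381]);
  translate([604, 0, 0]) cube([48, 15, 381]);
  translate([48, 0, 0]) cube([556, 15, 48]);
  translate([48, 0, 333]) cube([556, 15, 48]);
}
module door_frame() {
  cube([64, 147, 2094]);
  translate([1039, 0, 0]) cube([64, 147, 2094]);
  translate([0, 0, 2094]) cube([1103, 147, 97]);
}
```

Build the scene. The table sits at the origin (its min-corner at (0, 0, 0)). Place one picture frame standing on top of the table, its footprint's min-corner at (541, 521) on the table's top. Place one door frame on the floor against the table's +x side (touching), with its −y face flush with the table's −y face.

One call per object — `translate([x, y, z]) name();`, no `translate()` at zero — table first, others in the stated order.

table();
translate([541, 521, 722]) picture_frame();
translate([1676, 0, 0]) door_frame();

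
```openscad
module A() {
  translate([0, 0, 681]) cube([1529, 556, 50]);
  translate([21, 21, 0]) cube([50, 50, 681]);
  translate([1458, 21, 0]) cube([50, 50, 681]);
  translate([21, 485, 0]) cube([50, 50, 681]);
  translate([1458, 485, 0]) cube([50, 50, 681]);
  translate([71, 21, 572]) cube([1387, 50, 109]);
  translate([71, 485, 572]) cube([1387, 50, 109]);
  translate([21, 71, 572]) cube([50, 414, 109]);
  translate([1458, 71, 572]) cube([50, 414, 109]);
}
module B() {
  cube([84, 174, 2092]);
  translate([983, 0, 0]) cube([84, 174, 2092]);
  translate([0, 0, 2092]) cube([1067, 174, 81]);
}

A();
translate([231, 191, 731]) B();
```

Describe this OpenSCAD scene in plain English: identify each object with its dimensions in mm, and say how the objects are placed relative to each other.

A is a table with a 1529×556 mm rectangular top, 50 mm thick, top surface at z = 731 mm, supported by four 50×50 mm square legs, each inset 21 mm from the nearest pair of top edges, running from the floor. Four apron rails, 50 mm thick and 109 mm tall, run between adjacent legs with their top edges flush with the underside of the top and their outer faces flush with the legs' outer faces.

B is a door frame. The clear opening is 899 mm wide and 2092 mm high. Two 84 mm wide jambs, 174 mm deep, stand either side of the opening from the floor to the top of the opening. A 81 mm thick head sits across the top of both jambs, spanning the full outside width of the frame.

The door frame is on top of the table, centred.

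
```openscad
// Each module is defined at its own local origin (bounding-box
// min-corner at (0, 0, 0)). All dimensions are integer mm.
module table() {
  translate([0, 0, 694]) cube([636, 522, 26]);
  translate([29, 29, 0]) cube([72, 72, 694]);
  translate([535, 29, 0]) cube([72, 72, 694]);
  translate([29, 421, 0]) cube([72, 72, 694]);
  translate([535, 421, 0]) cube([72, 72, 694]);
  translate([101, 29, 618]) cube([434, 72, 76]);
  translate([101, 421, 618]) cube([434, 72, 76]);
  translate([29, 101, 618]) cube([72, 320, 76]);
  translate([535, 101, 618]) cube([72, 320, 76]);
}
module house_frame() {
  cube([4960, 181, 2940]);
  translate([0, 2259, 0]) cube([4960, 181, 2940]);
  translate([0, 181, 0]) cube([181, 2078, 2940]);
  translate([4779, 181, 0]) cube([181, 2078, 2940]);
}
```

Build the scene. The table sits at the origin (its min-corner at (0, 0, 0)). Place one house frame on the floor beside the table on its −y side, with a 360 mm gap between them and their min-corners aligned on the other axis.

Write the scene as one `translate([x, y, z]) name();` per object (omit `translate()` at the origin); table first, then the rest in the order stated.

table();
translate([0, -2800, 0]) house_frame();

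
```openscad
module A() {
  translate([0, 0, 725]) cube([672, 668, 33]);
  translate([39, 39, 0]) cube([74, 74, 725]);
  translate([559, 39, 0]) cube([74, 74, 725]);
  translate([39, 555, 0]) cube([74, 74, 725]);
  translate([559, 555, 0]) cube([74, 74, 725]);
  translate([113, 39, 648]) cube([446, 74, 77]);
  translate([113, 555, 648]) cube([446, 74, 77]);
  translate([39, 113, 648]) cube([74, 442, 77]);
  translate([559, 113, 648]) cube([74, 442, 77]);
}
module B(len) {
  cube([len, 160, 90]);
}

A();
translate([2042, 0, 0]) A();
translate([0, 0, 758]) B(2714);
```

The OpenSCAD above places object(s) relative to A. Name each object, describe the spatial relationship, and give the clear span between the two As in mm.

A is a table. B is a beam. A beam spans the tops of two tables. The clear span between the two tables is 1370 mm.

Second table starts at x = 2042; first ends at x = 672; clear span = 2042 − 672 = 1370 mm.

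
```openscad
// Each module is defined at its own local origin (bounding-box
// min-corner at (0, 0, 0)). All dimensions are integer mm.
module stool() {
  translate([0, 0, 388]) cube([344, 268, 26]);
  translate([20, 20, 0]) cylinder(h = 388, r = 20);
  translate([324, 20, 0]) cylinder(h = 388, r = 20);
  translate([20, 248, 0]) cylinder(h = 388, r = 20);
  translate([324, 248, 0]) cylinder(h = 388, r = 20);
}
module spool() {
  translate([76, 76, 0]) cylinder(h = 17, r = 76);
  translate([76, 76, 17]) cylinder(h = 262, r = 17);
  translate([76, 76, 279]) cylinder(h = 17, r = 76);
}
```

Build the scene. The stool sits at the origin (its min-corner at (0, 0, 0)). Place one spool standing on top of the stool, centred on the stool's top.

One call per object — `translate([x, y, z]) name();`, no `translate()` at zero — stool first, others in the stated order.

stool();
translate([96, 58, 414]) spool();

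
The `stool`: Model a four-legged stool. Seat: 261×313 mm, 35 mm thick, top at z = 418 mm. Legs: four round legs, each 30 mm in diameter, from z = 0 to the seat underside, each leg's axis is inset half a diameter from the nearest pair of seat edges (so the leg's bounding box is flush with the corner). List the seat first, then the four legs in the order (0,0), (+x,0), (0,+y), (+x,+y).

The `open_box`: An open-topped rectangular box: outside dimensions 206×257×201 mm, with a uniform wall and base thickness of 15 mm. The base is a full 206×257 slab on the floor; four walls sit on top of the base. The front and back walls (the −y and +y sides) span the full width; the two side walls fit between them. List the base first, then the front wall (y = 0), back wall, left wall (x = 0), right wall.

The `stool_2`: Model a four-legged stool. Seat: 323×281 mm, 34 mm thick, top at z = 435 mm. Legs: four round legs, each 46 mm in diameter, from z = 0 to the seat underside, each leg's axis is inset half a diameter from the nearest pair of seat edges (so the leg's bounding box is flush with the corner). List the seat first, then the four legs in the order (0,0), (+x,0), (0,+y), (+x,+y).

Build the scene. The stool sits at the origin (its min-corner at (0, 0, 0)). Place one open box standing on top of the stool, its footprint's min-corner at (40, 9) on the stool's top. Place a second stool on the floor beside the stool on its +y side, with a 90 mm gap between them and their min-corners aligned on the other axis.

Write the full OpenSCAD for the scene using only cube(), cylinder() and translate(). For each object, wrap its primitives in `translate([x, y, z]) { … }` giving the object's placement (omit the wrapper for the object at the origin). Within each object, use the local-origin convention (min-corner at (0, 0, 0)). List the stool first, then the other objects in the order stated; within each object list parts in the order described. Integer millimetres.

translate([0, 0, 383]) cube([261, 313, 35]);
translate([15, 15, 0]) cylinder(h = 383, r = 15);
translate([246, 15, 0]) cylinder(h = 383, r = 15);
translate([15, 298, 0]) cylinder(h = 383, r = 15);
translate([246, 298, 0]) cylinder(h = 383, r = 15);
translate([40, 9, 418]) {
  cube([206, 257, 15]);
  translate([0, 0, 15]) cube([206, 15, 186]);
  translate([0, 242, 15]) cube([206, 15, 186]);
  translate([0, 15, 15]) cube([15, 227, 186]);
  translate([191, 15, 15]) cube([15, 227, 186]);
}
translate([0, 403, 0]) {
  translate([0, 0, 401]) cube([323, 281, 34]);
  translate([23, 23, 0]) cylinder(h = 401, r = 23);
  translate([300, 23, 0]) cylinder(h = 401, r = 23);
  translate([23, 258, 0]) cylinder(h = 401, r = 23);
  translate([300, 258, 0]) cylinder(h = 401, r = 23);
}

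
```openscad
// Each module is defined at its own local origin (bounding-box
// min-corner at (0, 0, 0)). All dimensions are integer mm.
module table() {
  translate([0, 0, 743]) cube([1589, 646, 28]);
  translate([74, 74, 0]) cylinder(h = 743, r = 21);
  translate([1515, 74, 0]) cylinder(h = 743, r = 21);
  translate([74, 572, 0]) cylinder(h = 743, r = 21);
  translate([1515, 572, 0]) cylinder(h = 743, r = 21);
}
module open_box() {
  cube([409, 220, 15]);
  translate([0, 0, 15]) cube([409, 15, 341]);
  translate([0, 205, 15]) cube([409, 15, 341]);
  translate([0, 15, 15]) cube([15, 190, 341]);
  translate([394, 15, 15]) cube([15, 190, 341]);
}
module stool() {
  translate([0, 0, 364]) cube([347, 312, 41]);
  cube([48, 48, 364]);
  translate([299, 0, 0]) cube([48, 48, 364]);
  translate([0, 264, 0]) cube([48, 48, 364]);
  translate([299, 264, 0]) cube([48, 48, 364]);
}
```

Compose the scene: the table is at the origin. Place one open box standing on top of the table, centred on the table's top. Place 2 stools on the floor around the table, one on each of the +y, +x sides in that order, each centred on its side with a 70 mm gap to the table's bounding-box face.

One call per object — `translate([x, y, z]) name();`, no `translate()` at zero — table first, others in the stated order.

table();
translate([590, 213, 771]) open_box();
translate([621, 716, 0]) stool();
translate([1659, 167, 0]) stool();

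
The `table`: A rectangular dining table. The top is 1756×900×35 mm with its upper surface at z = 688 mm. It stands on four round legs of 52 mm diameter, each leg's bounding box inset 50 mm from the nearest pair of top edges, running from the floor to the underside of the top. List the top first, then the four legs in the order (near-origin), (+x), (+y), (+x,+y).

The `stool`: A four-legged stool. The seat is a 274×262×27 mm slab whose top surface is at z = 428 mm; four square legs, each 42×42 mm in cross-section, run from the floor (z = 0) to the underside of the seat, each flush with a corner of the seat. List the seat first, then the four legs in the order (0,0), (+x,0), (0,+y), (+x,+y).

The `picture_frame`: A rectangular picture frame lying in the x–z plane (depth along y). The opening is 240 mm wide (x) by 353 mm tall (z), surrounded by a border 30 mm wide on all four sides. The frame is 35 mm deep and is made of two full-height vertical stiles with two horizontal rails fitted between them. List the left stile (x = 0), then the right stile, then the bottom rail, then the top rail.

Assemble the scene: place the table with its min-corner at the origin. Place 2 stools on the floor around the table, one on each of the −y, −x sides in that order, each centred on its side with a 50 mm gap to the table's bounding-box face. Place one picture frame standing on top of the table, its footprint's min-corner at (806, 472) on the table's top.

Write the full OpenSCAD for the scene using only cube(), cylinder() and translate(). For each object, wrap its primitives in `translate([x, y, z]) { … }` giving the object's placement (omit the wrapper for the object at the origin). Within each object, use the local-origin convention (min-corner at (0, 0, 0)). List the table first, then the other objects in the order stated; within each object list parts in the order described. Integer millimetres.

translate([0, 0, 653]) cube([1756, 900, 35]);
translate([76, 76, 0]) cylinder(h = 653, r = 26);
translate([1680, 76, 0]) cylinder(h = 653, r = 26);
translate([76, 824, 0]) cylinder(h = 653, r = 26);
translate([1680, 824, 0]) cylinder(h = 653, r = 26);
translate([741, -312, 0]) {
  translate([0, 0, 401]) cube([274, 262, 27]);
  cube([42, 42, 401]);
  translate([232, 0, 0]) cube([42, 42, 401]);
  translate([0, 220, 0]) cube([42, 42, 401]);
  translate([232, 220, 0]) cube([42, 42, 401]);
}
translate([-324, 319, 0]) {
  translate([0, 0, 401]) cube([274, 262, 27]);
  cube([42, 42, 401]);
  translate([232, 0, 0]) cube([42, 42, 401]);
  translate([0, 220, 0]) cube([42, 42, 401]);
  translate([232, 220, 0]) cube([42, 42, 401]);
}
translate([806, 472, 688]) {
  cube([30, 35, 413]);
  translate([270, 0, 0]) cube([30, 35, 413]);
  translate([30, 0, 0]) cube([240, 35, 30]);
  translate([30, 0, 383]) cube([240, 35, 30]);
}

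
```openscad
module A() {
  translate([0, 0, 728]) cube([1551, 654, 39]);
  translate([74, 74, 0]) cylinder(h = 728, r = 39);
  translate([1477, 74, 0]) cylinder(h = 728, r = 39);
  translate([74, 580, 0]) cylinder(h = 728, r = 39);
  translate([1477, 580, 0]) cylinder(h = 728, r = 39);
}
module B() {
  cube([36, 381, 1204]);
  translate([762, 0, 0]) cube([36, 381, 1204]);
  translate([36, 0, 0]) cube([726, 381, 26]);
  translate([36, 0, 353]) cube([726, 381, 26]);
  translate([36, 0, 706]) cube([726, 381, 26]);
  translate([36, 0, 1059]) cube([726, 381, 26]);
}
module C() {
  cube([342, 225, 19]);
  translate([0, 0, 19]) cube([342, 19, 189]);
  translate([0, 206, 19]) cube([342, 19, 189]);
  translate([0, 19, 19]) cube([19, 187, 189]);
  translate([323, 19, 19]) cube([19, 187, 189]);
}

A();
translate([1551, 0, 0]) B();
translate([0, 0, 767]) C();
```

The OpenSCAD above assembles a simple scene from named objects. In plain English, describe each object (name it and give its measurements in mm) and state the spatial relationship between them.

A is a rectangular dining table. The top is 1551×654×39 mm with its upper surface at z = 767 mm. It stands on four round legs of 78 mm diameter, each leg's bounding box inset 35 mm from the nearest pair of top edges, running from the floor to the underside of the top.

B is a bookshelf 798 mm wide overall, 381 mm deep and 1204 mm tall. The two sides are 36 mm thick vertical panels. 4 horizontal shelves of 26 mm thickness span between the inner faces of the sides; the lowest shelf sits on the floor and shelves are stacked with a clear vertical gap of 327 mm between each pair.

C is an open storage box with external size 342×225×208 mm and wall thickness 19 mm (the base is also 19 mm thick). The base covers the whole footprint; the four walls stand on the base, with the y-facing walls full-width and the x-facing walls fitting between their inner faces.

The bookshelf is against the table's +x side, with their −y faces flush. The open box is on top of the table.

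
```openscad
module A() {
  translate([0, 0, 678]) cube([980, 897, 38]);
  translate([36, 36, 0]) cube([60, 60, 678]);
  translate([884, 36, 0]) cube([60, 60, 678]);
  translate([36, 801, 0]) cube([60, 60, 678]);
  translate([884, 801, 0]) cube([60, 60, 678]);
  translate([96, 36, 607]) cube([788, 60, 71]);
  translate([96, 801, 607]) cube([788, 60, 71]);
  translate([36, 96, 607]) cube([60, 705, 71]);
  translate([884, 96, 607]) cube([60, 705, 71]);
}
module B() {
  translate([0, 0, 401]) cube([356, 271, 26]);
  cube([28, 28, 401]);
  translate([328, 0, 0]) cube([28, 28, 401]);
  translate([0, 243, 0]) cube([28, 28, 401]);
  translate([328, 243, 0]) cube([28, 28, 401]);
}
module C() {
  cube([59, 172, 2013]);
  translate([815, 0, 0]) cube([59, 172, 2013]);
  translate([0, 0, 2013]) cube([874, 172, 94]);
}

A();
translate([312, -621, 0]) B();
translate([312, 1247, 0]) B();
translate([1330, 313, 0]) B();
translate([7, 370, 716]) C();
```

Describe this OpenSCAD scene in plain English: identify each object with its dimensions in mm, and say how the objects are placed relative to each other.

A is a table: top 980 mm (x) × 897 mm (y), 38 mm thick, upper face at z = 716 mm, on four 60×60 mm square legs, each inset 36 mm from the nearest pair of top edges, running from z = 0 to the bottom of the top. Four apron rails, 60 mm thick and 71 mm tall, run between adjacent legs with their top edges flush with the underside of the top and their outer faces flush with the legs' outer faces.

B is a simple wooden stool: a rectangular seat 356 mm (x) by 271 mm (y), 26 mm thick, top face at z = 427 mm, on four square legs, each 28×28 mm in cross-section. The legs rest on z = 0, each flush with a corner of the seat.

C is a rectangular door frame: two vertical jambs of 59×172 mm section, 2013 mm tall, with a clear opening 756 mm wide between their inner faces. A header 94 mm tall and 172 mm deep lies on top of the jambs and spans the full outside width.

Three stools sit around the table at the −y, +y, +x sides. The door frame is on top of the table.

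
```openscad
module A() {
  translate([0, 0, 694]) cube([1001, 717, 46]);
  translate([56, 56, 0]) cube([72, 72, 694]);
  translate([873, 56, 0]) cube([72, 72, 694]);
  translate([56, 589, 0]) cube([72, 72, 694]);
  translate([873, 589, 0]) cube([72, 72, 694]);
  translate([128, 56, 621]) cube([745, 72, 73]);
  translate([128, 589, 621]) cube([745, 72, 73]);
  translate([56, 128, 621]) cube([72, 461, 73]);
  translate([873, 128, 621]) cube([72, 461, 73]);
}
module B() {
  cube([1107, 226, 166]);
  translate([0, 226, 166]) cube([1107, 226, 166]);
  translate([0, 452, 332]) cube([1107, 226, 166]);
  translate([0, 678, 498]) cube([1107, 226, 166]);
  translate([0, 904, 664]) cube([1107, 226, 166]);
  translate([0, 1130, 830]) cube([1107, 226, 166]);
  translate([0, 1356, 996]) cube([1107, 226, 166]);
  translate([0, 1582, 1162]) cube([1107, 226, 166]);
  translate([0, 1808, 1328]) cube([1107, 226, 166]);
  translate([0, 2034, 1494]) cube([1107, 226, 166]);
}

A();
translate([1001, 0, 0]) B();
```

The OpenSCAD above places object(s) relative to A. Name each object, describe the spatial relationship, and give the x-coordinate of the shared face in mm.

The table's +x face and the staircase's −x face are both at x = 1001 mm.

A is a table. B is a staircase. The staircase is against the table's +x side, with their −y faces flush. The x-coordinate of the shared face is 1001 mm.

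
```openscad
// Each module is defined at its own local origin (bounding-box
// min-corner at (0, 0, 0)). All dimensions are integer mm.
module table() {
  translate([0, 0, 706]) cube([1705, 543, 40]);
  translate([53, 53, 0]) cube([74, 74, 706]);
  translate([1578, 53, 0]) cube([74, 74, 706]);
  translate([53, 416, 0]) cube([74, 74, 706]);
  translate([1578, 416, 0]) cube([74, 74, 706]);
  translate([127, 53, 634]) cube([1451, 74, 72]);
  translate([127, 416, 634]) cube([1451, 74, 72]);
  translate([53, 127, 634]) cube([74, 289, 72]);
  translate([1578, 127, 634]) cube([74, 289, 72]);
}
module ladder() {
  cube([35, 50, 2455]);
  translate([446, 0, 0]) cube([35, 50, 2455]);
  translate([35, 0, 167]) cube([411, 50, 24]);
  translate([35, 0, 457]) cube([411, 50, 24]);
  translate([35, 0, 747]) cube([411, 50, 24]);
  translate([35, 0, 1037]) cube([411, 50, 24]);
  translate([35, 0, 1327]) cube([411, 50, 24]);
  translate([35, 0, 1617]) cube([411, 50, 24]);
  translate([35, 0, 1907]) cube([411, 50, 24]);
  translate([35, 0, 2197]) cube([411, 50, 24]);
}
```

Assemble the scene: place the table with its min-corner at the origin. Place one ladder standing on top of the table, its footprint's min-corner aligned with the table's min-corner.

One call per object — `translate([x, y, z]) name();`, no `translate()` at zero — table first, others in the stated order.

table();
translate([0, 0, 746]) ladder();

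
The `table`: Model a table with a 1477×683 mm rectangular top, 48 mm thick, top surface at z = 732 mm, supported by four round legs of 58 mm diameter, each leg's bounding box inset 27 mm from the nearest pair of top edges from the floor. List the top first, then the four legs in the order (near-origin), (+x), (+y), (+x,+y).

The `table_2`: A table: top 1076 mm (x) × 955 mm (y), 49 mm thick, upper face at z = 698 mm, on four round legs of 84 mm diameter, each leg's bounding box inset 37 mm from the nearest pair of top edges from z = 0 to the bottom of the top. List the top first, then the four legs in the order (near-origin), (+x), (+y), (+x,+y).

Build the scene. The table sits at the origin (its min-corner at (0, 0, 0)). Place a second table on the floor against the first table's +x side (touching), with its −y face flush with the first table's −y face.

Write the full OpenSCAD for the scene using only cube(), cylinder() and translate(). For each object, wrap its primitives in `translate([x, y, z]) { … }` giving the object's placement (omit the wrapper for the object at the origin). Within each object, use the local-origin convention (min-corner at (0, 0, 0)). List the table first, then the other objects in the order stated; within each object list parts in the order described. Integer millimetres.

translate([0, 0, 684]) cube([1477, 683, 48]);
translate([56, 56, 0]) cylinder(h = 684, r = 29);
translate([1421, 56, 0]) cylinder(h = 684, r = 29);
translate([56, 627, 0]) cylinder(h = 684, r = 29);
translate([1421, 627, 0]) cylinder(h = 684, r = 29);
translate([1477, 0, 0]) {
  translate([0, 0, 649]) cube([1076, 955, 49]);
  translate([79, 79, 0]) cylinder(h = 649, r = 42);
  translate([997, 79, 0]) cylinder(h = 649, r = 42);
  translate([79, 876, 0]) cylinder(h = 649, r = 42);
  translate([997, 876, 0]) cylinder(h = 649, r = 42);
}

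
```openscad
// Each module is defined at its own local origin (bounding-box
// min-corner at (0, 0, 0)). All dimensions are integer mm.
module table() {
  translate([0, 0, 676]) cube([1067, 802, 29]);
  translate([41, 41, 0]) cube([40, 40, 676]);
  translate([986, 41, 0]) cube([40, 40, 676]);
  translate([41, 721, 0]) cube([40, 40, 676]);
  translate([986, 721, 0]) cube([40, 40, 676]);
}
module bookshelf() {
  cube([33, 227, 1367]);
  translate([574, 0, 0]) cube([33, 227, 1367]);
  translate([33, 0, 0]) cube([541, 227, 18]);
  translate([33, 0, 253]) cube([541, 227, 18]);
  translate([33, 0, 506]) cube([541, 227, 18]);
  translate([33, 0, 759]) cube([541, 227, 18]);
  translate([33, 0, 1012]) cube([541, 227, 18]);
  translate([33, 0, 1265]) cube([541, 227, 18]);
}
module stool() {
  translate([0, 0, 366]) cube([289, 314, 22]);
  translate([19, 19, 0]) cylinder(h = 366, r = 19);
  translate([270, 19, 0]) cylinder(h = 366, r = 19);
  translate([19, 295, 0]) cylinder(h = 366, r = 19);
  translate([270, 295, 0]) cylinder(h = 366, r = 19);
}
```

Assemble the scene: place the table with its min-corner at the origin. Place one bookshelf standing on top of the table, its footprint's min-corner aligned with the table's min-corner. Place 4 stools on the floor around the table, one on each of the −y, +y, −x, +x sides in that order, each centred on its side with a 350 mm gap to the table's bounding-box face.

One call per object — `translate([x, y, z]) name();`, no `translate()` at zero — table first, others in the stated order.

table();
translate([0, 0, 705]) bookshelf();
translate([389, -664, 0]) stool();
translate([389, 1152, 0]) stool();
translate([-639, 244, 0]) stool();
translate([1417, 244, 0]) stool();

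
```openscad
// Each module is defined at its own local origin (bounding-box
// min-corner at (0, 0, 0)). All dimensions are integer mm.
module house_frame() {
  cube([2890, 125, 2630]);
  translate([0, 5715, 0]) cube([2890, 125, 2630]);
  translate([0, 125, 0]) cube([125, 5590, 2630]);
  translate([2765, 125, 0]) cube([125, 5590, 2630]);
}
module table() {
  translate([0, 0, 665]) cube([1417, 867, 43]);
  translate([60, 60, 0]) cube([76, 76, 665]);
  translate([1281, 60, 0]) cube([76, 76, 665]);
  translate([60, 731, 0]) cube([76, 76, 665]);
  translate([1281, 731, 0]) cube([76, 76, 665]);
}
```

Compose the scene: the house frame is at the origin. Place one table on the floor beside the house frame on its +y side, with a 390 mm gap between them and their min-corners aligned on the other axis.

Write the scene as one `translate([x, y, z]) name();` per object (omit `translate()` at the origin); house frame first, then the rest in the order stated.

house_frame();
translate([0, 6230, 0]) table();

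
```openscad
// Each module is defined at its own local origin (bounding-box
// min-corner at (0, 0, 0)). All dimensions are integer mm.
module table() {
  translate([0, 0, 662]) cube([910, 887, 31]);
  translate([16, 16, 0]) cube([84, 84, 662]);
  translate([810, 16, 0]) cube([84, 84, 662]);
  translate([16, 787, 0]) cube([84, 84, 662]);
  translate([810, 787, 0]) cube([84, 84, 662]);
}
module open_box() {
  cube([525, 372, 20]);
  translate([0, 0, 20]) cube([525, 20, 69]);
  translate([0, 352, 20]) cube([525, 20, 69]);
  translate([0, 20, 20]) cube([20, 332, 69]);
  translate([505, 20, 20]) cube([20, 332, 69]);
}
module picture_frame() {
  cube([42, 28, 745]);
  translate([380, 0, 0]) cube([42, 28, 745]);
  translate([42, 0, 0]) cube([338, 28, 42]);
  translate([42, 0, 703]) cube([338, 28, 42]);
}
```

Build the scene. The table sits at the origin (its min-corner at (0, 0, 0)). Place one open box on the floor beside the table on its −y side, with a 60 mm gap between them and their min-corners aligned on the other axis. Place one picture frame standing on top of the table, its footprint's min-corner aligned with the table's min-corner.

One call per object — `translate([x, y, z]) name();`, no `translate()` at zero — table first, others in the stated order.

table();
translate([0, -432, 0]) open_box();
translate([0, 0, 693]) picture_frame();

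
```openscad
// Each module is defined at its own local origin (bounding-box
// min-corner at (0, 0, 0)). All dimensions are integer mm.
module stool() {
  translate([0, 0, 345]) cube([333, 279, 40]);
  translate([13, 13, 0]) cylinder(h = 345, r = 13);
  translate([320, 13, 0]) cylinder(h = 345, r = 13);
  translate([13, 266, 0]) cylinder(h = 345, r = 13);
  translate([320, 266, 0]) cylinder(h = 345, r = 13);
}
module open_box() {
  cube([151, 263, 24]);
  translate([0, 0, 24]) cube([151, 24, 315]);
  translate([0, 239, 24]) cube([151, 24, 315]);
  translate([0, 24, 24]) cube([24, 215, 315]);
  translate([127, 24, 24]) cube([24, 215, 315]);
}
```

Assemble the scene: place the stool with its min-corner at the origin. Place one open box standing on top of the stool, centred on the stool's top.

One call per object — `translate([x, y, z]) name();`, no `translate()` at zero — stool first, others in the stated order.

stool();
translate([91, 8, 385]) open_box();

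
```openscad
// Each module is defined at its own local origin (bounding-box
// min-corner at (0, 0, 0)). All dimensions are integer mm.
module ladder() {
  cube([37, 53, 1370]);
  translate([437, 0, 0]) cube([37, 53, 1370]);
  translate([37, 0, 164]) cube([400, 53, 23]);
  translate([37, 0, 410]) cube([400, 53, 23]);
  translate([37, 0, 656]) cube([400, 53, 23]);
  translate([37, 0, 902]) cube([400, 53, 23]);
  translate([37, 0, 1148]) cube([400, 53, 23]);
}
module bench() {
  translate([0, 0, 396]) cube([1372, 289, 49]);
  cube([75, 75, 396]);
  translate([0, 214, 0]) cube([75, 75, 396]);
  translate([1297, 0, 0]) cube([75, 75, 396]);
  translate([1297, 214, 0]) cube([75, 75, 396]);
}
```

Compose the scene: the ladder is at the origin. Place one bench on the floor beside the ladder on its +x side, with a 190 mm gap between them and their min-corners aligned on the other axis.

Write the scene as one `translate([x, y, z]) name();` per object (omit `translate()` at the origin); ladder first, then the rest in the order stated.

ladder();
translate([664, 0, 0]) bench();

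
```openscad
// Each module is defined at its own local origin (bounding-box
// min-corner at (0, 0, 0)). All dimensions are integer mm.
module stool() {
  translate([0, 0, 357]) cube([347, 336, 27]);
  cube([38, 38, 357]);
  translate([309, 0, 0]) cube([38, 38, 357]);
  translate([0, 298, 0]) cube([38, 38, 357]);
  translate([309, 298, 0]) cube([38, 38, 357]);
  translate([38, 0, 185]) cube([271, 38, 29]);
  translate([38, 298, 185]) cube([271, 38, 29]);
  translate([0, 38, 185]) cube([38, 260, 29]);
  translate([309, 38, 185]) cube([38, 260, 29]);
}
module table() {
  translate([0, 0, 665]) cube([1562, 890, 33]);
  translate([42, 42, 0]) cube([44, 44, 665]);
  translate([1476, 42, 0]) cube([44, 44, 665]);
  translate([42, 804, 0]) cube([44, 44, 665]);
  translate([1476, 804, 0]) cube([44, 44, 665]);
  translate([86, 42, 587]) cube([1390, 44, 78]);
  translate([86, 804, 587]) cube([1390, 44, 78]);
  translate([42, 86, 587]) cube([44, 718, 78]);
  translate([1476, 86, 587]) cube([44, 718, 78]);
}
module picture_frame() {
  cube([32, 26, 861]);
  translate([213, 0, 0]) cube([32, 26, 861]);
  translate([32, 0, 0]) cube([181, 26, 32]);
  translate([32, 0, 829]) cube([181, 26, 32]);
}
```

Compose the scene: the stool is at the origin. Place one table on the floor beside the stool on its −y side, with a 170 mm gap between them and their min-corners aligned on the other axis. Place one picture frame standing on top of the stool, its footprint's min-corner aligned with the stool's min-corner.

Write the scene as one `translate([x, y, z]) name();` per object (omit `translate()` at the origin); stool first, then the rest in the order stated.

stool();
translate([0, -1060, 0]) table();
translate([0, 0, 384]) picture_frame();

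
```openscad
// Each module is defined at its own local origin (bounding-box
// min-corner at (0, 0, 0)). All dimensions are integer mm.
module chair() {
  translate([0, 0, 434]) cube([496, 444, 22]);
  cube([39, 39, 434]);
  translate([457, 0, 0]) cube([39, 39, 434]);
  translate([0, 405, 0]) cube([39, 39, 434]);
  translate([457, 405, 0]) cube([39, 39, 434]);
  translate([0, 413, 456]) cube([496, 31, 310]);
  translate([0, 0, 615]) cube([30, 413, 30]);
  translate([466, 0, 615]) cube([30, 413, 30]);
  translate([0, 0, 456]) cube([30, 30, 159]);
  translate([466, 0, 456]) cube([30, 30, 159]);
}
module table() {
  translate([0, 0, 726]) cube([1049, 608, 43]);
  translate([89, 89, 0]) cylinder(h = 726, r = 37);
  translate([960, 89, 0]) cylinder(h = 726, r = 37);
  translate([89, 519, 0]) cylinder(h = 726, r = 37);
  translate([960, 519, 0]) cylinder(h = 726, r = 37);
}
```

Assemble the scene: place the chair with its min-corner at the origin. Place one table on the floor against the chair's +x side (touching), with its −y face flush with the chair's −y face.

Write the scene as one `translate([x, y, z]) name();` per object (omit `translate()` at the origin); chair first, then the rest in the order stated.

chair();
translate([496, 0, 0]) table();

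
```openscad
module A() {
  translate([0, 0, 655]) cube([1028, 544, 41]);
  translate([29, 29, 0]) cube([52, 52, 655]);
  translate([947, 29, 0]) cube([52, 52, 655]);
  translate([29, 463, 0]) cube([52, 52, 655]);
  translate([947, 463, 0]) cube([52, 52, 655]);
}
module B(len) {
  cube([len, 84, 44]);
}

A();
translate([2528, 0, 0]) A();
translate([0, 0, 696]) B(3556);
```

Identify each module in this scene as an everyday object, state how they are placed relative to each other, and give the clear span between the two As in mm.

Second table starts at x = 2528; first ends at x = 1028; clear span = 2528 − 1028 = 1500 mm.

A is a table. B is a beam. A beam spans the tops of two tables. The clear span between the two tables is 1500 mm.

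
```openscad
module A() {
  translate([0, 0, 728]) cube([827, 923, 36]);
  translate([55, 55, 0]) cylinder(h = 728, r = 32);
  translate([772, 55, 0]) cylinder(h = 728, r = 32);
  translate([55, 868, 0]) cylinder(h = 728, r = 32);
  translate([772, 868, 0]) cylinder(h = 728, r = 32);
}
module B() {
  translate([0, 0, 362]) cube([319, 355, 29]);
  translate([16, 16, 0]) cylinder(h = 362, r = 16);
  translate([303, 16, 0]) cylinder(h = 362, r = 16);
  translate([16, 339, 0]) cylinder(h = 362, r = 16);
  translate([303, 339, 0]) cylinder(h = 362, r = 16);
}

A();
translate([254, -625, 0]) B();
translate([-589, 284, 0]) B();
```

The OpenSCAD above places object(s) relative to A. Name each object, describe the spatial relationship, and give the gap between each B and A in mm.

A is a table. B is a stool. Two stools sit around the table at the −y, −x sides. The gap between each stool and the table is 270 mm.

Each stool's nearest face is 270 mm from the table's bounding box.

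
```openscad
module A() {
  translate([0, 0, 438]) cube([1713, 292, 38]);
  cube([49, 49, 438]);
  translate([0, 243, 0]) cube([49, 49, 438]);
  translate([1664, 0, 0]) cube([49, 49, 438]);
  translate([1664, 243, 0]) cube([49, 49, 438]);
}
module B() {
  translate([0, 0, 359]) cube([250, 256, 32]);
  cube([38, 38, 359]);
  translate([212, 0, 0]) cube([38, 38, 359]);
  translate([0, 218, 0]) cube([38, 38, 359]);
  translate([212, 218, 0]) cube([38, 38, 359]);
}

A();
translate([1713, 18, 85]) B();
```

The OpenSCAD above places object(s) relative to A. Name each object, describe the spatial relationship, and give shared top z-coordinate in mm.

A is a bench. B is a stool. The stool is beside the bench with their tops flush at z = 476. The shared top z-coordinate is 476 mm.

Both tops at z = 476 mm.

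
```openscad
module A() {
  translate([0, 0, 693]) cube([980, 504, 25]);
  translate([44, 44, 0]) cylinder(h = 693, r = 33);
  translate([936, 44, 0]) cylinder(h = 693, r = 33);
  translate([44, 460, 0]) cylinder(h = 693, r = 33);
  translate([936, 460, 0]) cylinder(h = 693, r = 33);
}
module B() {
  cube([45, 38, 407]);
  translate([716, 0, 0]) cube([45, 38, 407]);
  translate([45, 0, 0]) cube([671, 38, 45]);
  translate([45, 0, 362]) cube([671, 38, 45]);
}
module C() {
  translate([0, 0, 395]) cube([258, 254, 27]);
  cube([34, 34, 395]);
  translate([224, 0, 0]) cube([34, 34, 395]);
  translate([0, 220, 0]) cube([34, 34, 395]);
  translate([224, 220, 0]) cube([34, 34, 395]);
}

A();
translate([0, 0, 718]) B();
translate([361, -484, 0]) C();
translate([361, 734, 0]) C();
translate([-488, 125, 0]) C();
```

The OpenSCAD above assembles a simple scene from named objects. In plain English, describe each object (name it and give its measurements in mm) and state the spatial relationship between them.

A is a rectangular dining table. The top is 980×504×25 mm with its upper surface at z = 718 mm. It stands on four round legs of 66 mm diameter, each leg's bounding box inset 11 mm from the nearest pair of top edges, running from the floor to the underside of the top.

B is a picture frame with a 671×317 mm rectangular opening (x by z) and a uniform 45 mm border on every side. Frame depth is 38 mm along y. It is built from two vertical stiles running the full outside height and two horizontal rails spanning the gap between the stiles.

C is a four-legged stool. The seat is a 258×254×27 mm slab whose top surface is at z = 422 mm; four square legs, each 34×34 mm in cross-section, run from the floor (z = 0) to the underside of the seat, each flush with a corner of the seat.

The picture frame is on top of the table. Three stools sit around the table at the −y, +y, −x sides.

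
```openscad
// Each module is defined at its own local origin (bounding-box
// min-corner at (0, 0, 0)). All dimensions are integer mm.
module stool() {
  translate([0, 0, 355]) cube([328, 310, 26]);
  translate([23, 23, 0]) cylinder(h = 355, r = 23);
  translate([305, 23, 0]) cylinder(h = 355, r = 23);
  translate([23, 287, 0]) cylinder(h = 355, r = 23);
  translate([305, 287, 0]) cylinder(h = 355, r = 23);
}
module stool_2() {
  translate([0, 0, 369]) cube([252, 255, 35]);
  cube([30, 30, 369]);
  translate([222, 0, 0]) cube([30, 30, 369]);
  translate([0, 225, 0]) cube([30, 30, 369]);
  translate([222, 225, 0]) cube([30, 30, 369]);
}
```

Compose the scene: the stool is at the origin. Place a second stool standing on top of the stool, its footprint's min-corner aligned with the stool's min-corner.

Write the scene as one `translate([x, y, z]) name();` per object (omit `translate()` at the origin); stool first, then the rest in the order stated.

stool();
translate([0, 0, 381]) stool_2();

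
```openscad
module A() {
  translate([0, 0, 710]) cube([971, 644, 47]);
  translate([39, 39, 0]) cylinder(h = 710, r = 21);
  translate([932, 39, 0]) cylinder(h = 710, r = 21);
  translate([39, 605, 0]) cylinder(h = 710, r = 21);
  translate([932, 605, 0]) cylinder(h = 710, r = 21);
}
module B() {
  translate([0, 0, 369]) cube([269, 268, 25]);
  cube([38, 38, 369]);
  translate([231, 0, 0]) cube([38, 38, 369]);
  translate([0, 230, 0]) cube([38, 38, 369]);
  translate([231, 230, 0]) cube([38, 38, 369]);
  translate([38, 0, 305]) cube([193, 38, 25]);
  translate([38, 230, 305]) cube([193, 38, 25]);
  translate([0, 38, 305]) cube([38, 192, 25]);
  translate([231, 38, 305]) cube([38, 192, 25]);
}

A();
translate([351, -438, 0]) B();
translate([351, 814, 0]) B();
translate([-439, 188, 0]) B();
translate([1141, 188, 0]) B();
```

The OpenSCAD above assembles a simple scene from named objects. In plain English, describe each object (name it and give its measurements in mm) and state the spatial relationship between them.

A is a table with a 971×644 mm rectangular top, 47 mm thick, top surface at z = 757 mm, supported by four round legs of 42 mm diameter, each leg's bounding box inset 18 mm from the nearest pair of top edges, running from the floor.

B is a simple wooden stool: a rectangular seat 269 mm (x) by 268 mm (y), 25 mm thick, top face at z = 394 mm, on four square legs, each 38×38 mm in cross-section. The legs rest on z = 0, each flush with a corner of the seat. Four stretchers, 38 mm wide and 25 mm tall, connect adjacent legs with their undersides at z = 305 mm, each running between the inner faces of the legs it joins and aligned with the legs' outer faces on the other axis.

Four stools sit around the table at the −y, +y, −x, +x sides.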